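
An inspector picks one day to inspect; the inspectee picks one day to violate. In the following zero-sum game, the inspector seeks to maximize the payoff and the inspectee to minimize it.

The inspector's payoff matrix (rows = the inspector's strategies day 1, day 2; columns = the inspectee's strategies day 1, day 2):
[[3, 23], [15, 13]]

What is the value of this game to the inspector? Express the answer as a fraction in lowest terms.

153/11

Row minima are 3 and 13, so the inspector's maximin is 13; column maxima are 15 and 23, so the inspectee's minimax is 15. These differ, so the equilibrium is in mixed strategies.
Let the inspector play day 1 with probability p. The inspectee is indifferent when 3p + 15(1−p) = 23p + 13(1−p), giving p = 1/11.
Let the inspectee play day 1 with probability q. The inspector is indifferent when 3q + 23(1−q) = 15q + 13(1−q), giving q = 5/11.
The value is 3·(5/11) + (23)·(6/11) = 153/11.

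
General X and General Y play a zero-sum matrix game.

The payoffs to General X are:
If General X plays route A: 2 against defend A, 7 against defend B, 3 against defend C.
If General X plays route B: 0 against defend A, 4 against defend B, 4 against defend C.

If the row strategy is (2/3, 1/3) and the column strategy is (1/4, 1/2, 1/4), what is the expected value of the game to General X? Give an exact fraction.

Against (1/4, 1/2, 1/4), each row's expected payoff is route A: 19/4; route B: 3.
Taking the (2/3, 1/3)-weighted average: (2/3)·(19/4) + (1/3)·(3) = 25/6.

25/6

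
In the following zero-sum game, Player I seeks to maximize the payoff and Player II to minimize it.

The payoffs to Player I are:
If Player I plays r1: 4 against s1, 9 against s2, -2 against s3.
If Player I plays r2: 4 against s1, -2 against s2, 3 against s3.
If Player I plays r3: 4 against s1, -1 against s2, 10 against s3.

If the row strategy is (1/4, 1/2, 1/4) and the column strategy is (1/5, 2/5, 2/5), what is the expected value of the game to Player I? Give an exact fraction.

Against (1/5, 2/5, 2/5), each row's expected payoff is r1: 18/5; r2: 6/5; r3: 22/5.
Taking the (1/4, 1/2, 1/4)-weighted average: (1/4)·(18/5) + (1/2)·(6/5) + (1/4)·(22/5) = 13/5.

13/5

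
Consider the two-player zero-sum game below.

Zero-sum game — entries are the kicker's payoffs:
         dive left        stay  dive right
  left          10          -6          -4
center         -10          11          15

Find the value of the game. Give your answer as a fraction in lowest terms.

Column dive right is strictly dominated by stay for the goalkeeper (it gives the kicker more in every row).
The remaining 2×2 game on (left, center) × (dive left, stay) has no saddle point. Let the kicker play left with probability p; indifference gives 10p − 10(1−p) = −6p + 11(1−p), so p = 21/37.
Similarly the goalkeeper's optimal q on dive left is 17/37, and the value is 10·(17/37) + (-6)·(20/37) = 50/37.

50/37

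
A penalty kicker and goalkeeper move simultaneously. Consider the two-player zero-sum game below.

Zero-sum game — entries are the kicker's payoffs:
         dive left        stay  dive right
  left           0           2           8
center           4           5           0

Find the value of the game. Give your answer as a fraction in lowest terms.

Column stay is strictly dominated by dive left for the goalkeeper (it gives the kicker more in every row).
The remaining 2×2 game on (left, center) × (dive left, dive right) has no saddle point. Let the kicker play left with probability p; indifference gives 4(1−p) = 8p, so p = 1/3.
Similarly the goalkeeper's optimal q on dive left is 2/3, and the value is 0·(2/3) + (8)·(1/3) = 8/3.

8/3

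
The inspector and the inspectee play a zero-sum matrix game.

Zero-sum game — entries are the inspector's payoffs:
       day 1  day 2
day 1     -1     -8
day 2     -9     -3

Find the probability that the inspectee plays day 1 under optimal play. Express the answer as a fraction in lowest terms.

Row minima are -8 and -9, so the inspector's maximin is -8; column maxima are -1 and -3, so the inspectee's minimax is -3. These differ, so the equilibrium is in mixed strategies.
Let the inspectee play day 1 with probability q. The inspector is indifferent when −q − 8(1−q) = −9q − 3(1−q), giving q = 5/13.

5/13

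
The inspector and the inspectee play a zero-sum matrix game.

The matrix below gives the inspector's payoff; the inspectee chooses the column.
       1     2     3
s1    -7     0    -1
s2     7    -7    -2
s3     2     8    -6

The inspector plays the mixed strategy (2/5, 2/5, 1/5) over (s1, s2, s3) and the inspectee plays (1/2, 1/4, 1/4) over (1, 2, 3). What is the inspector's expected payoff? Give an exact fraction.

-7/10

Against (1/2, 1/4, 1/4), each row's expected payoff is s1: -15/4; s2: 5/4; s3: 3/2.
Taking the (2/5, 2/5, 1/5)-weighted average: (2/5)·(-15/4) + (2/5)·(5/4) + (1/5)·(3/2) = -7/10.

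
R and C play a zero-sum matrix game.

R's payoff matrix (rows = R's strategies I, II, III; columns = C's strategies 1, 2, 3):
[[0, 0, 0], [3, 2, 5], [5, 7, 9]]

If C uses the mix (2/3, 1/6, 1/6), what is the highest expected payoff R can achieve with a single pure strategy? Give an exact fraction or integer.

I: (0)·(2/3) + (0)·(1/6) + (0)·(1/6) = 0.
II: (3)·(2/3) + (2)·(1/6) + (5)·(1/6) = 19/6.
III: (5)·(2/3) + (7)·(1/6) + (9)·(1/6) = 6.
The best pure response is III with expected payoff 6.

6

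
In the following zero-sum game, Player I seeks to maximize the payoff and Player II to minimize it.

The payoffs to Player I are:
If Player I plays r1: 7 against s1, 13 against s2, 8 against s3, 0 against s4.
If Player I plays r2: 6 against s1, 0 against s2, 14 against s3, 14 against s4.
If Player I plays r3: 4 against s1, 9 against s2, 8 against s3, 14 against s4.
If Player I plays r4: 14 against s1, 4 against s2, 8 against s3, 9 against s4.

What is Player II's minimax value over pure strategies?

13

The worst case (largest entry) in each column is s1: 14, s2: 13, s3: 14, s4: 14.
The best (smallest) of these is 13.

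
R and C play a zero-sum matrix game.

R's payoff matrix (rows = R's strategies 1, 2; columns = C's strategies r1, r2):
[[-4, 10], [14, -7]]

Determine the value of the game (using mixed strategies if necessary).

Row minima are -4 and -7, so R's maximin is -4; column maxima are 14 and 10, so C's minimax is 10. These differ, so the equilibrium is in mixed strategies.
Let R play 1 with probability p. C is indifferent when −4p + 14(1−p) = 10p − 7(1−p), giving p = 3/5.
Let C play r1 with probability q. R is indifferent when −4q + 10(1−q) = 14q − 7(1−q), giving q = 17/35.
The value is -4·(17/35) + (10)·(18/35) = 16/5.

16/5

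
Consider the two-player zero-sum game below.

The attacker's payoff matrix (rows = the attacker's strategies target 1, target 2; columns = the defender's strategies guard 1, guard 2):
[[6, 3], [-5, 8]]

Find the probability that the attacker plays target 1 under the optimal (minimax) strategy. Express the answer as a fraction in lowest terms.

Row minima are 3 and -5, so the attacker's maximin is 3; column maxima are 6 and 8, so the defender's minimax is 6. These differ, so the equilibrium is in mixed strategies.
Let the attacker play target 1 with probability p. The defender is indifferent when 6p − 5(1−p) = 3p + 8(1−p), giving p = 13/16.

13/16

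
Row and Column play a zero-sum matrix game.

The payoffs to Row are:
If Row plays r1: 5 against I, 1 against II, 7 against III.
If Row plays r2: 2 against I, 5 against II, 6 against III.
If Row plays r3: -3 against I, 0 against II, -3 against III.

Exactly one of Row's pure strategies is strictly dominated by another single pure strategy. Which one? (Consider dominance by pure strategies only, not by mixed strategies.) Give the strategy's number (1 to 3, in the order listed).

Compare r3 with r1: 5 > -3, 1 > 0, 7 > -3.
So r1 strictly dominates r3 for Row; r3 is strictly dominated.

3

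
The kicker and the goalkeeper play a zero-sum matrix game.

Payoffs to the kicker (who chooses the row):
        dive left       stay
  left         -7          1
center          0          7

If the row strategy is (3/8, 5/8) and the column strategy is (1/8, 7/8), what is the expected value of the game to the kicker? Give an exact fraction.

245/64

Against (1/8, 7/8), each row's expected payoff is left: 0; center: 49/8.
Taking the (3/8, 5/8)-weighted average: (3/8)·(0) + (5/8)·(49/8) = 245/64.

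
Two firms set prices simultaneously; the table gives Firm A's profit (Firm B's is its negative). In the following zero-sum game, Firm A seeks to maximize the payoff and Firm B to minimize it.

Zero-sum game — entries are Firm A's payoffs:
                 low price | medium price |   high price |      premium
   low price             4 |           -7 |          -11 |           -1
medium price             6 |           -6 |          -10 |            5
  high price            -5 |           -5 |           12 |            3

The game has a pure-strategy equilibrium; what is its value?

-5

Row minima: -11, -10, -5 → Firm A's maximin is -5.
Column maxima: 6, -5, 12, 5 → Firm B's minimax is -5.
They coincide at (high price, medium price), so the value is -5.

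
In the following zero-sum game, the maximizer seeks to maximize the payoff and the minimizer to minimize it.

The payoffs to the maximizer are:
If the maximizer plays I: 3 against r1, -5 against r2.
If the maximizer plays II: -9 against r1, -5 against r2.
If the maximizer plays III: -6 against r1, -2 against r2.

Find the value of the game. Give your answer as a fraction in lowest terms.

Row II is strictly dominated by row III, so the maximizer never plays it.
The remaining 2×2 game on (I, III) × (r1, r2) has no saddle point. Let the maximizer play I with probability p; indifference gives 3p − 6(1−p) = −5p − 2(1−p), so p = 1/3.
Similarly the minimizer's optimal q on r1 is 1/4, and the value is 3·(1/4) + (-5)·(3/4) = -3.

-3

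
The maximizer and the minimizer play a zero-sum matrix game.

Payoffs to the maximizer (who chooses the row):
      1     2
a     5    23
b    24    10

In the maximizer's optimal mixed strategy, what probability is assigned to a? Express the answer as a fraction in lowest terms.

7/16

Row minima are 5 and 10, so the maximizer's maximin is 10; column maxima are 24 and 23, so the minimizer's minimax is 23. These differ, so the equilibrium is in mixed strategies.
Let the maximizer play a with probability p. The minimizer is indifferent when 5p + 24(1−p) = 23p + 10(1−p), giving p = 7/16.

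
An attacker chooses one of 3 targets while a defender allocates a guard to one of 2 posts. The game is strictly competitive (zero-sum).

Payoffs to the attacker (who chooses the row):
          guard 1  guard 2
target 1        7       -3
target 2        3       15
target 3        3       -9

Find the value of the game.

57/11

Row target 3 is strictly dominated by row target 1, so the attacker never plays it.
The remaining 2×2 game on (target 1, target 2) × (guard 1, guard 2) has no saddle point. Let the attacker play target 1 with probability p; indifference gives 7p + 3(1−p) = −3p + 15(1−p), so p = 6/11.
Similarly the defender's optimal q on guard 1 is 9/11, and the value is 7·(9/11) + (-3)·(2/11) = 57/11.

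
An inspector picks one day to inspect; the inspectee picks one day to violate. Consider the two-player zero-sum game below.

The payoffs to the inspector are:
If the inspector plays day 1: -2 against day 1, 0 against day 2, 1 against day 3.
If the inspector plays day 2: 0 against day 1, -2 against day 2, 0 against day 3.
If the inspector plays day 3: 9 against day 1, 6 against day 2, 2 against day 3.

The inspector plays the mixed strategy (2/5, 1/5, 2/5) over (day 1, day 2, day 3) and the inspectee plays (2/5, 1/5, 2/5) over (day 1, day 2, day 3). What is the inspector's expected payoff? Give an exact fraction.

2

Against (2/5, 1/5, 2/5), each row's expected payoff is day 1: -2/5; day 2: -2/5; day 3: 28/5.
Taking the (2/5, 1/5, 2/5)-weighted average: (2/5)·(-2/5) + (1/5)·(-2/5) + (2/5)·(28/5) = 2.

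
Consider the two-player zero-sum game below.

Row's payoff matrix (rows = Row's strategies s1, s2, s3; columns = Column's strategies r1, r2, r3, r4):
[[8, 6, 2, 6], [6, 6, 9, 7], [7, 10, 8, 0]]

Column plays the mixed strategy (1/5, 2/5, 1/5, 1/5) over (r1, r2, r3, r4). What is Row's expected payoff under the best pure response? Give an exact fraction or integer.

s1: (8)·(1/5) + (6)·(2/5) + (2)·(1/5) + (6)·(1/5) = 28/5.
s2: (6)·(1/5) + (6)·(2/5) + (9)·(1/5) + (7)·(1/5) = 34/5.
s3: (7)·(1/5) + (10)·(2/5) + (8)·(1/5) + (0)·(1/5) = 7.
The best pure response is s3 with expected payoff 7.

7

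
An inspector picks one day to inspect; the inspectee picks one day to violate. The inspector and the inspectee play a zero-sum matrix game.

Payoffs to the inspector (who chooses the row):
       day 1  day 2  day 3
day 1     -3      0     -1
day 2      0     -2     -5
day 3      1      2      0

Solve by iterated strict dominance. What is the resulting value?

0

Column day 2 is strictly dominated by day 3 for the inspectee (-1<0, -5<-2, 0<2); eliminate day 2.
Row day 1 is strictly dominated by row day 3 (1>-3, 0>-1); eliminate day 1.
Column day 1 is strictly dominated by day 3 for the inspectee (-5<0, 0<1); eliminate day 1.
Row day 2 is strictly dominated by row day 3 (0>-5); eliminate day 2.
Only (day 3, day 3) remains, with payoff 0.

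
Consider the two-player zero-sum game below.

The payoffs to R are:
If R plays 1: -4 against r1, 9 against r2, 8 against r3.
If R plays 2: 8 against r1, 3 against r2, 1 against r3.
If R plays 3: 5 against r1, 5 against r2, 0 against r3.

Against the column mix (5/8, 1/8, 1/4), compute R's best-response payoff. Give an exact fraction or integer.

45/8

1: (-4)·(5/8) + (9)·(1/8) + (8)·(1/4) = 5/8.
2: (8)·(5/8) + (3)·(1/8) + (1)·(1/4) = 45/8.
3: (5)·(5/8) + (5)·(1/8) + (0)·(1/4) = 15/4.
The best pure response is 2 with expected payoff 45/8.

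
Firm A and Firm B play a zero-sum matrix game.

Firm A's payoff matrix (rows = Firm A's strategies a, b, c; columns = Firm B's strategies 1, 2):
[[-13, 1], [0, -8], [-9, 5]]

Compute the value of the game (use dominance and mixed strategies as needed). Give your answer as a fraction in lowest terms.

Row a is strictly dominated by row c, so Firm A never plays it.
The remaining 2×2 game on (b, c) × (1, 2) has no saddle point. Let Firm A play b with probability p; indifference gives −9(1−p) = −8p + 5(1−p), so p = 7/11.
Similarly Firm B's optimal q on 1 is 13/22, and the value is 0·(13/22) + (-8)·(9/22) = -36/11.

-36/11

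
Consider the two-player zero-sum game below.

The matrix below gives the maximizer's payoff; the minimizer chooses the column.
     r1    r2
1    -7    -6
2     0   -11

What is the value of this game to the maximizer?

Row minima are -7 and -11, so the maximizer's maximin is -7; column maxima are 0 and -6, so the minimizer's minimax is -6. These differ, so the equilibrium is in mixed strategies.
Let the maximizer play 1 with probability p. The minimizer is indifferent when −7p = −6p − 11(1−p), giving p = 11/12.
Let the minimizer play r1 with probability q. The maximizer is indifferent when −7q − 6(1−q) = −11(1−q), giving q = 5/12.
The value is -7·(5/12) + (-6)·(7/12) = -77/12.

-77/12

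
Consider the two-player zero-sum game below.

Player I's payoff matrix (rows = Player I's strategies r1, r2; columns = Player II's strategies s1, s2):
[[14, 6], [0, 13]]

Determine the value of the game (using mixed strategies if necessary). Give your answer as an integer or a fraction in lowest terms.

Row minima are 6 and 0, so Player I's maximin is 6; column maxima are 14 and 13, so Player II's minimax is 13. These differ, so the equilibrium is in mixed strategies.
Let Player I play r1 with probability p. Player II is indifferent when 14p = 6p + 13(1−p), giving p = 13/21.
Let Player II play s1 with probability q. Player I is indifferent when 14q + 6(1−q) = 13(1−q), giving q = 1/3.
The value is 14·(1/3) + (6)·(2/3) = 26/3.

26/3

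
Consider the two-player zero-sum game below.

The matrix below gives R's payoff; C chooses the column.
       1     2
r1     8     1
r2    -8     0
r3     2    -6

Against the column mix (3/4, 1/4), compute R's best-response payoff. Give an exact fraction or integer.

25/4

r1: (8)·(3/4) + (1)·(1/4) = 25/4.
r2: (-8)·(3/4) + (0)·(1/4) = -6.
r3: (2)·(3/4) + (-6)·(1/4) = 0.
The best pure response is r1 with expected payoff 25/4.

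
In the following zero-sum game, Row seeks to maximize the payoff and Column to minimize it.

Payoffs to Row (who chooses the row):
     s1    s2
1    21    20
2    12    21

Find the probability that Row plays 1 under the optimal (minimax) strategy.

Row minima are 20 and 12, so Row's maximin is 20; column maxima are 21 and 21, so Column's minimax is 21. These differ, so the equilibrium is in mixed strategies.
Let Row play 1 with probability p. Column is indifferent when 21p + 12(1−p) = 20p + 21(1−p), giving p = 9/10.

9/10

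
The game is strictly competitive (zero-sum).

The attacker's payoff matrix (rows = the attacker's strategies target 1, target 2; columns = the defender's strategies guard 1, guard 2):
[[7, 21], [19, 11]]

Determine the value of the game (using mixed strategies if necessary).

161/11

Row minima are 7 and 11, so the attacker's maximin is 11; column maxima are 19 and 21, so the defender's minimax is 19. These differ, so the equilibrium is in mixed strategies.
Let the attacker play target 1 with probability p. The defender is indifferent when 7p + 19(1−p) = 21p + 11(1−p), giving p = 4/11.
Let the defender play guard 1 with probability q. The attacker is indifferent when 7q + 21(1−q) = 19q + 11(1−q), giving q = 5/11.
The value is 7·(5/11) + (21)·(6/11) = 161/11.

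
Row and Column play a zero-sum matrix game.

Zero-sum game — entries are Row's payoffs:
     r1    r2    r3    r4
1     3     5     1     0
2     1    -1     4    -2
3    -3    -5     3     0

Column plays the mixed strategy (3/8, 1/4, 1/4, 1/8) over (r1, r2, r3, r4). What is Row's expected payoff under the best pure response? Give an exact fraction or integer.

21/8

1: (3)·(3/8) + (5)·(1/4) + (1)·(1/4) + (0)·(1/8) = 21/8.
2: (1)·(3/8) + (-1)·(1/4) + (4)·(1/4) + (-2)·(1/8) = 7/8.
3: (-3)·(3/8) + (-5)·(1/4) + (3)·(1/4) + (0)·(1/8) = -13/8.
The best pure response is 1 with expected payoff 21/8.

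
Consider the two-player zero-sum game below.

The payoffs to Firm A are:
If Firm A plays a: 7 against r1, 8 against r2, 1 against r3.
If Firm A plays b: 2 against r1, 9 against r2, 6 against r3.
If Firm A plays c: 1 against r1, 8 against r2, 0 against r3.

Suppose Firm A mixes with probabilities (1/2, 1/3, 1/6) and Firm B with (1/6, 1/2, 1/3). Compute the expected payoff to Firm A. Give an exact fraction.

Against (1/6, 1/2, 1/3), each row's expected payoff is a: 11/2; b: 41/6; c: 25/6.
Taking the (1/2, 1/3, 1/6)-weighted average: (1/2)·(11/2) + (1/3)·(41/6) + (1/6)·(25/6) = 103/18.

103/18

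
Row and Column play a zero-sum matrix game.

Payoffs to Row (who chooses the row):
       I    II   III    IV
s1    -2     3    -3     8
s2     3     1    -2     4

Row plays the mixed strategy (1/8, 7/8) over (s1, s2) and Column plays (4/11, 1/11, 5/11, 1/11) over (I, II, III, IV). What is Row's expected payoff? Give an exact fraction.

Against (4/11, 1/11, 5/11, 1/11), each row's expected payoff is s1: -12/11; s2: 7/11.
Taking the (1/8, 7/8)-weighted average: (1/8)·(-12/11) + (7/8)·(7/11) = 37/88.

37/88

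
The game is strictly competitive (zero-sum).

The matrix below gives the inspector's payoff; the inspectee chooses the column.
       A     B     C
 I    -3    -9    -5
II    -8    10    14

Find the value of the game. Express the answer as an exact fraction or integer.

Column C is strictly dominated by B for the inspectee (it gives the inspector more in every row).
The remaining 2×2 game on (I, II) × (A, B) has no saddle point. Let the inspector play I with probability p; indifference gives −3p − 8(1−p) = −9p + 10(1−p), so p = 3/4.
Similarly the inspectee's optimal q on A is 19/24, and the value is -3·(19/24) + (-9)·(5/24) = -17/4.

-17/4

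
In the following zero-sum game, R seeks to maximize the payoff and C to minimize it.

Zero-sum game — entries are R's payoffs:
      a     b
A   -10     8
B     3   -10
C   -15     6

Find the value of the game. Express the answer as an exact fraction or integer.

-76/31

Row C is strictly dominated by row A, so R never plays it.
The remaining 2×2 game on (A, B) × (a, b) has no saddle point. Let R play A with probability p; indifference gives −10p + 3(1−p) = 8p − 10(1−p), so p = 13/31.
Similarly C's optimal q on a is 18/31, and the value is -10·(18/31) + (8)·(13/31) = -76/31.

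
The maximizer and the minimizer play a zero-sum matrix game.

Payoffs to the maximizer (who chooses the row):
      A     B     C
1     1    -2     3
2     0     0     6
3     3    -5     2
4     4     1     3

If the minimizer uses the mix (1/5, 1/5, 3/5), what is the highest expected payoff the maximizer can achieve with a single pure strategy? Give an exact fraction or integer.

1: (1)·(1/5) + (-2)·(1/5) + (3)·(3/5) = 8/5.
2: (0)·(1/5) + (0)·(1/5) + (6)·(3/5) = 18/5.
3: (3)·(1/5) + (-5)·(1/5) + (2)·(3/5) = 4/5.
4: (4)·(1/5) + (1)·(1/5) + (3)·(3/5) = 14/5.
The best pure response is 2 with expected payoff 18/5.

18/5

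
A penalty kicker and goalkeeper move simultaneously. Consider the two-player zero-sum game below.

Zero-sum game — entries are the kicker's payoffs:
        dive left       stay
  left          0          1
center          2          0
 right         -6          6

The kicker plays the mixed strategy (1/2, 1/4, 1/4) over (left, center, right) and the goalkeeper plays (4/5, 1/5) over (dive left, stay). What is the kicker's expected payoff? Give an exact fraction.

-2/5

Against (4/5, 1/5), each row's expected payoff is left: 1/5; center: 8/5; right: -18/5.
Taking the (1/2, 1/4, 1/4)-weighted average: (1/2)·(1/5) + (1/4)·(8/5) + (1/4)·(-18/5) = -2/5.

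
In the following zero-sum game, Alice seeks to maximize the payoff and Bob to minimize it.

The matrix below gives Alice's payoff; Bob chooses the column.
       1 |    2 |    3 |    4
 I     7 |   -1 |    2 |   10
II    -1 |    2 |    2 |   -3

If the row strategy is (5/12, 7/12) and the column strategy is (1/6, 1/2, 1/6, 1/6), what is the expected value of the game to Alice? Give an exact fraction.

Against (1/6, 1/2, 1/6, 1/6), each row's expected payoff is I: 8/3; II: 2/3.
Taking the (5/12, 7/12)-weighted average: (5/12)·(8/3) + (7/12)·(2/3) = 3/2.

3/2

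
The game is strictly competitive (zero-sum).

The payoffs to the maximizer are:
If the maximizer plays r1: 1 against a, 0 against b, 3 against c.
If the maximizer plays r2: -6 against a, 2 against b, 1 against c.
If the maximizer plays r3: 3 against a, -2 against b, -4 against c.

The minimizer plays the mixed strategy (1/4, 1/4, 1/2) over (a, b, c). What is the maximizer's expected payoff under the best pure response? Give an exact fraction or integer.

r1: (1)·(1/4) + (0)·(1/4) + (3)·(1/2) = 7/4.
r2: (-6)·(1/4) + (2)·(1/4) + (1)·(1/2) = -1/2.
r3: (3)·(1/4) + (-2)·(1/4) + (-4)·(1/2) = -7/4.
The best pure response is r1 with expected payoff 7/4.

7/4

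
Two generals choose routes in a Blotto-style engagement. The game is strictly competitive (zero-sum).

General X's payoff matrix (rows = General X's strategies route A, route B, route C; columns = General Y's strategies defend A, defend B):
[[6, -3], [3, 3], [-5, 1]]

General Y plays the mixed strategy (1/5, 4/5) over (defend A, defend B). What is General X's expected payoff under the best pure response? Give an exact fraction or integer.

3

route A: (6)·(1/5) + (-3)·(4/5) = -6/5.
route B: (3)·(1/5) + (3)·(4/5) = 3.
route C: (-5)·(1/5) + (1)·(4/5) = -1/5.
The best pure response is route B with expected payoff 3.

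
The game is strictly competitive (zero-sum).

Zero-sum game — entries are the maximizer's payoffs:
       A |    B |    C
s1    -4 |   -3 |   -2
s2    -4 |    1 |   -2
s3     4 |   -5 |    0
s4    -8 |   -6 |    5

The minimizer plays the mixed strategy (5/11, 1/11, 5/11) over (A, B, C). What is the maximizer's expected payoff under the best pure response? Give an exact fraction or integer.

15/11

s1: (-4)·(5/11) + (-3)·(1/11) + (-2)·(5/11) = -3.
s2: (-4)·(5/11) + (1)·(1/11) + (-2)·(5/11) = -29/11.
s3: (4)·(5/11) + (-5)·(1/11) + (0)·(5/11) = 15/11.
s4: (-8)·(5/11) + (-6)·(1/11) + (5)·(5/11) = -21/11.
The best pure response is s3 with expected payoff 15/11.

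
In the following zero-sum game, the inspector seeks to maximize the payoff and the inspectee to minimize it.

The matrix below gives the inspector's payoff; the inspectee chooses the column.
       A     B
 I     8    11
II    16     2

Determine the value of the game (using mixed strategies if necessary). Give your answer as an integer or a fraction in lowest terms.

Row minima are 8 and 2, so the inspector's maximin is 8; column maxima are 16 and 11, so the inspectee's minimax is 11. These differ, so the equilibrium is in mixed strategies.
Let the inspector play I with probability p. The inspectee is indifferent when 8p + 16(1−p) = 11p + 2(1−p), giving p = 14/17.
Let the inspectee play A with probability q. The inspector is indifferent when 8q + 11(1−q) = 16q + 2(1−q), giving q = 9/17.
The value is 8·(9/17) + (11)·(8/17) = 160/17.

160/17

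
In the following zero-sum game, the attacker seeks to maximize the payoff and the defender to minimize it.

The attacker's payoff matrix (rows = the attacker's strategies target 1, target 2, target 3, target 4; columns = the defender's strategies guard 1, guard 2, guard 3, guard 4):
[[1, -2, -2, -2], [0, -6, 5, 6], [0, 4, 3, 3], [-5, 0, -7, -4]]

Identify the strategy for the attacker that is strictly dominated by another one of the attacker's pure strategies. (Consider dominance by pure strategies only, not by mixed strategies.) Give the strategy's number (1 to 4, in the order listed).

Compare target 4 with target 3: 0 > -5, 4 > 0, 3 > -7, 3 > -4.
So target 3 strictly dominates target 4 for the attacker; target 4 is strictly dominated.

4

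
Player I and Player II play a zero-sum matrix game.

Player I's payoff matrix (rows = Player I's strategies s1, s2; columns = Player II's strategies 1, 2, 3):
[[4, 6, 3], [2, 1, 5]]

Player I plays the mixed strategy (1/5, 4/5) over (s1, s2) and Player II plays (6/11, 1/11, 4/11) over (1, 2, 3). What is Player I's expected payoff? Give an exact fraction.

174/55

Against (6/11, 1/11, 4/11), each row's expected payoff is s1: 42/11; s2: 3.
Taking the (1/5, 4/5)-weighted average: (1/5)·(42/11) + (4/5)·(3) = 174/55.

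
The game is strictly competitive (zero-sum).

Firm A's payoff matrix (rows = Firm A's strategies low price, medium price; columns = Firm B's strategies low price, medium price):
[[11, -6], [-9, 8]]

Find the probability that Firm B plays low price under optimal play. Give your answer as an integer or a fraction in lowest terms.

7/17

Row minima are -6 and -9, so Firm A's maximin is -6; column maxima are 11 and 8, so Firm B's minimax is 8. These differ, so the equilibrium is in mixed strategies.
Let Firm B play low price with probability q. Firm A is indifferent when 11q − 6(1−q) = −9q + 8(1−q), giving q = 7/17.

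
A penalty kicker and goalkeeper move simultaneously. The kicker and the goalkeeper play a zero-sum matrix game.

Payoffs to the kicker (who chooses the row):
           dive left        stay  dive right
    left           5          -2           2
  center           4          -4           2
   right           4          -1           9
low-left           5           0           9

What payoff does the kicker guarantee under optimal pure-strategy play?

Row minima: -2, -4, -1, 0 → the kicker's maximin is 0.
Column maxima: 5, 0, 9 → the goalkeeper's minimax is 0.
They coincide at (low-left, stay), so the value is 0.

0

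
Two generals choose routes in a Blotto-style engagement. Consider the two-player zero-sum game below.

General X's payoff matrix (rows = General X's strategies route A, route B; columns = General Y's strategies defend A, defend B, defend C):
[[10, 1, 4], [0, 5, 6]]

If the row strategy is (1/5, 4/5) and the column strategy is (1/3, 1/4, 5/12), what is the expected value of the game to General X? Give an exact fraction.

Against (1/3, 1/4, 5/12), each row's expected payoff is route A: 21/4; route B: 15/4.
Taking the (1/5, 4/5)-weighted average: (1/5)·(21/4) + (4/5)·(15/4) = 81/20.

81/20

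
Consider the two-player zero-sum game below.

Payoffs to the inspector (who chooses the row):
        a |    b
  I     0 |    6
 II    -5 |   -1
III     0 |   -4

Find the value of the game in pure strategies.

Row minima: 0, -5, -4 → the inspector's maximin is 0.
Column maxima: 0, 6 → the inspectee's minimax is 0.
They coincide at (I, a), so the value is 0.

0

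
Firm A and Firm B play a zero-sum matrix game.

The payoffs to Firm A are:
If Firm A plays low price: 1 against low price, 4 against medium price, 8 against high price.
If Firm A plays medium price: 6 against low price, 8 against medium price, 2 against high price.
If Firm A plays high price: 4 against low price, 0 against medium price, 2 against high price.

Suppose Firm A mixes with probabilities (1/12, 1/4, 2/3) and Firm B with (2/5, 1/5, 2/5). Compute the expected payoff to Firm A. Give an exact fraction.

19/6

Against (2/5, 1/5, 2/5), each row's expected payoff is low price: 22/5; medium price: 24/5; high price: 12/5.
Taking the (1/12, 1/4, 2/3)-weighted average: (1/12)·(22/5) + (1/4)·(24/5) + (2/3)·(12/5) = 19/6.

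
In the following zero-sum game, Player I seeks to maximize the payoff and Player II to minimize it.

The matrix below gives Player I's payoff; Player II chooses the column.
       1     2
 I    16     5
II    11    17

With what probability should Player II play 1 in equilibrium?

Row minima are 5 and 11, so Player I's maximin is 11; column maxima are 16 and 17, so Player II's minimax is 16. These differ, so the equilibrium is in mixed strategies.
Let Player II play 1 with probability q. Player I is indifferent when 16q + 5(1−q) = 11q + 17(1−q), giving q = 12/17.

12/17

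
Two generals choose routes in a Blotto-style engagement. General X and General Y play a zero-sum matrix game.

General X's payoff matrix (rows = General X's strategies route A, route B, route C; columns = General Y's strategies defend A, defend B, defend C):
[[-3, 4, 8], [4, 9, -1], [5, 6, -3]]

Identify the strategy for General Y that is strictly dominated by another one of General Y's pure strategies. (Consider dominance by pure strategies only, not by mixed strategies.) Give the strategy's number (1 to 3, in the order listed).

2

General Y prefers columns that give General X less. Compare defend B with defend A: -3 < 4, 4 < 9, 5 < 6.
So defend A strictly dominates defend B for General Y; defend B is strictly dominated.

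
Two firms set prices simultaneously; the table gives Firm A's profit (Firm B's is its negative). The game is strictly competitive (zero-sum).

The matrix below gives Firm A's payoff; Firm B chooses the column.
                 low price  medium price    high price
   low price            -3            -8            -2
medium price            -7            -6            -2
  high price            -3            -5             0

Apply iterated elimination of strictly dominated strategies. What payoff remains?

-5

Row medium price is strictly dominated by row high price (-3>-7, -5>-6, 0>-2); eliminate medium price.
Column high price is strictly dominated by low price for Firm B (-3<-2, -3<0); eliminate high price.
Column low price is strictly dominated by medium price for Firm B (-8<-3, -5<-3); eliminate low price.
Row low price is strictly dominated by row high price (-5>-8); eliminate low price.
Only (high price, medium price) remains, with payoff -5.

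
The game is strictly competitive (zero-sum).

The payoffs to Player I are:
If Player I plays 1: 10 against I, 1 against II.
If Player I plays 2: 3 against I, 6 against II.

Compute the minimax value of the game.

19/4

Row minima are 1 and 3, so Player I's maximin is 3; column maxima are 10 and 6, so Player II's minimax is 6. These differ, so the equilibrium is in mixed strategies.
Let Player I play 1 with probability p. Player II is indifferent when 10p + 3(1−p) = p + 6(1−p), giving p = 1/4.
Let Player II play I with probability q. Player I is indifferent when 10q + (1−q) = 3q + 6(1−q), giving q = 5/12.
The value is 10·(5/12) + (1)·(7/12) = 19/4.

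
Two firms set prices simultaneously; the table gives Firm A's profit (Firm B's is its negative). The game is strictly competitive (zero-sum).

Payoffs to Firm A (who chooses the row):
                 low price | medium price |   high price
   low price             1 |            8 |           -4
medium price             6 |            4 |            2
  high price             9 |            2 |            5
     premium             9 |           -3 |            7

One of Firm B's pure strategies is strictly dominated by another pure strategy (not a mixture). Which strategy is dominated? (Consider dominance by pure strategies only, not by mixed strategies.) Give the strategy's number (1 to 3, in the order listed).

1

Firm B prefers columns that give Firm A less. Compare low price with high price: -4 < 1, 2 < 6, 5 < 9, 7 < 9.
So high price strictly dominates low price for Firm B; low price is strictly dominated.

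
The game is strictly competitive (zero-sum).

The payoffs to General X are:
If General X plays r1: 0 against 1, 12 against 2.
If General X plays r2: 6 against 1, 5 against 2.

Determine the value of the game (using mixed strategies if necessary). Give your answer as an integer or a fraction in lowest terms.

Row minima are 0 and 5, so General X's maximin is 5; column maxima are 6 and 12, so General Y's minimax is 6. These differ, so the equilibrium is in mixed strategies.
Let General X play r1 with probability p. General Y is indifferent when 6(1−p) = 12p + 5(1−p), giving p = 1/13.
Let General Y play 1 with probability q. General X is indifferent when 12(1−q) = 6q + 5(1−q), giving q = 7/13.
The value is 0·(7/13) + (12)·(6/13) = 72/13.

72/13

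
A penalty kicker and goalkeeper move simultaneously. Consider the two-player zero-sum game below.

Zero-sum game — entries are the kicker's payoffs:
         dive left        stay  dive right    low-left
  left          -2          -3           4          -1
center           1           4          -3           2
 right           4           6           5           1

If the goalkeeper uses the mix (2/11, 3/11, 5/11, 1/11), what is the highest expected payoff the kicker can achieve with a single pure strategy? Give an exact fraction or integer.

left: (-2)·(2/11) + (-3)·(3/11) + (4)·(5/11) + (-1)·(1/11) = 6/11.
center: (1)·(2/11) + (4)·(3/11) + (-3)·(5/11) + (2)·(1/11) = 1/11.
right: (4)·(2/11) + (6)·(3/11) + (5)·(5/11) + (1)·(1/11) = 52/11.
The best pure response is right with expected payoff 52/11.

52/11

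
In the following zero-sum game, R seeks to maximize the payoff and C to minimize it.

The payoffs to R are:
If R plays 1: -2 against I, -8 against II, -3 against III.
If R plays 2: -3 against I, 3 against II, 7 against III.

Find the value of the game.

-5/2

Column III is strictly dominated by II for C (it gives R more in every row).
The remaining 2×2 game on (1, 2) × (I, II) has no saddle point. Let R play 1 with probability p; indifference gives −2p − 3(1−p) = −8p + 3(1−p), so p = 1/2.
Similarly C's optimal q on I is 11/12, and the value is -2·(11/12) + (-8)·(1/12) = -5/2.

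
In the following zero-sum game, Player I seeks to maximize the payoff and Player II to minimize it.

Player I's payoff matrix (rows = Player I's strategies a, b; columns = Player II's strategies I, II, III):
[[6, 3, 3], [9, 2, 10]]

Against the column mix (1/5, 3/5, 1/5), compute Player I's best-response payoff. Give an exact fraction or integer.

a: (6)·(1/5) + (3)·(3/5) + (3)·(1/5) = 18/5.
b: (9)·(1/5) + (2)·(3/5) + (10)·(1/5) = 5.
The best pure response is b with expected payoff 5.

5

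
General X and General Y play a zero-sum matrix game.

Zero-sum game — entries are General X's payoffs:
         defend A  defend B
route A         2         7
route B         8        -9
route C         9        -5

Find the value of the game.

Row route B is strictly dominated by row route C, so General X never plays it.
The remaining 2×2 game on (route A, route C) × (defend A, defend B) has no saddle point. Let General X play route A with probability p; indifference gives 2p + 9(1−p) = 7p − 5(1−p), so p = 14/19.
Similarly General Y's optimal q on defend A is 12/19, and the value is 2·(12/19) + (7)·(7/19) = 73/19.

73/19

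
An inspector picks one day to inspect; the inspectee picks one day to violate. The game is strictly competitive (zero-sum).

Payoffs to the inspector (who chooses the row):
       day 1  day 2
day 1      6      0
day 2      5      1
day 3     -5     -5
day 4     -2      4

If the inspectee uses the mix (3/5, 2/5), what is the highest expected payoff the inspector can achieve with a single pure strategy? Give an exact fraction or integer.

day 1: (6)·(3/5) + (0)·(2/5) = 18/5.
day 2: (5)·(3/5) + (1)·(2/5) = 17/5.
day 3: (-5)·(3/5) + (-5)·(2/5) = -5.
day 4: (-2)·(3/5) + (4)·(2/5) = 2/5.
The best pure response is day 1 with expected payoff 18/5.

18/5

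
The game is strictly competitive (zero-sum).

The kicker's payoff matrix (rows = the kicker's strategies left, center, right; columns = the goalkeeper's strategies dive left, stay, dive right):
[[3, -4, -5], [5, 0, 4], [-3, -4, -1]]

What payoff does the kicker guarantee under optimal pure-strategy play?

Row minima: -5, 0, -4 → the kicker's maximin is 0.
Column maxima: 5, 0, 4 → the goalkeeper's minimax is 0.
They coincide at (center, stay), so the value is 0.

0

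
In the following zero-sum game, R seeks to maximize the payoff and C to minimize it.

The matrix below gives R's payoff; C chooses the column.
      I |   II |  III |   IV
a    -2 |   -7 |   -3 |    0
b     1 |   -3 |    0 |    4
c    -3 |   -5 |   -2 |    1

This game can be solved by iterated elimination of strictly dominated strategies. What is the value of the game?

Column III is strictly dominated by II for C (-7<-3, -3<0, -5<-2); eliminate III.
Row a is strictly dominated by row b (1>-2, -3>-7, 4>0); eliminate a.
Column I is strictly dominated by II for C (-3<1, -5<-3); eliminate I.
Column IV is strictly dominated by II for C (-3<4, -5<1); eliminate IV.
Row c is strictly dominated by row b (-3>-5); eliminate c.
Only (b, II) remains, with payoff -3.

-3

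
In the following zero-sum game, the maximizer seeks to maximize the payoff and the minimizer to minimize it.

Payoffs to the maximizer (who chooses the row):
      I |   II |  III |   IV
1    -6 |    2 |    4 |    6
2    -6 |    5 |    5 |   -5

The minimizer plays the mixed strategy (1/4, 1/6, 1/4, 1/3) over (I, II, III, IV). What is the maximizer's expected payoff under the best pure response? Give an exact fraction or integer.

1: (-6)·(1/4) + (2)·(1/6) + (4)·(1/4) + (6)·(1/3) = 11/6.
2: (-6)·(1/4) + (5)·(1/6) + (5)·(1/4) + (-5)·(1/3) = -13/12.
The best pure response is 1 with expected payoff 11/6.

11/6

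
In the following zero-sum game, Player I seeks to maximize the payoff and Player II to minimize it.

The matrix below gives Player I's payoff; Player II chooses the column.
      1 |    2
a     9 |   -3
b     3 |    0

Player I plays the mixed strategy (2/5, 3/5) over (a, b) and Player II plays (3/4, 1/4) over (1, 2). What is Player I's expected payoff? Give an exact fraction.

Against (3/4, 1/4), each row's expected payoff is a: 6; b: 9/4.
Taking the (2/5, 3/5)-weighted average: (2/5)·(6) + (3/5)·(9/4) = 15/4.

15/4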